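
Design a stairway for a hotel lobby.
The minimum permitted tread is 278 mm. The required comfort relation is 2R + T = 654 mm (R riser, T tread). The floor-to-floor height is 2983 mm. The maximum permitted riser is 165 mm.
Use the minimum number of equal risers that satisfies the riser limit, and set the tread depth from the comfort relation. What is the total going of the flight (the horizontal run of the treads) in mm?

At most 165 each: 2983/165 = 18.08, giving 19 risers.
R = 2983 ÷ 19 = 157 mm.
T = 654 − 2·157 = 340 mm, which satisfies the 278 mm minimum.
19 risers give 18 treads; going = 18 × 340 = 6120 mm.

6120 mm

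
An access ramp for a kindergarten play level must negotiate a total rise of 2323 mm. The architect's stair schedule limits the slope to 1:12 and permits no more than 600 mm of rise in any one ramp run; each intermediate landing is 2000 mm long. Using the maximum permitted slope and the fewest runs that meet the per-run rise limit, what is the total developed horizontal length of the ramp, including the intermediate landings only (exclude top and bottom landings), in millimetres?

33876 mm

2323 / 600 = 3.87, so 4 ramp runs are needed. That means 3 intermediate landings.
Horizontal run for 2323 mm of rise at 1:12 is 2323 × 12 = 27876 mm.
Intermediate landings: 3 × 2000 = 6000 mm.
Developed length = 27876 + 6000 = 33876 mm.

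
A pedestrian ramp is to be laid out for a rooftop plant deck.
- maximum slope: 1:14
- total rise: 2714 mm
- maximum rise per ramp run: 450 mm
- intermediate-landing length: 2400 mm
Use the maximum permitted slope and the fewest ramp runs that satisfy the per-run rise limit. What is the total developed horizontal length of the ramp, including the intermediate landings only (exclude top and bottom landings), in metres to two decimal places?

52.40 m

⌈2714/450⌉ = 7 ramp runs. That means 6 intermediate landings.
Horizontal run for 2714 mm of rise at 1:14 is 2714 × 14 = 37996 mm.
Intermediate landings: 6 × 2400 = 14400 mm.
Developed length = 37996 + 14400 = 52396 mm.
= 52.40 m.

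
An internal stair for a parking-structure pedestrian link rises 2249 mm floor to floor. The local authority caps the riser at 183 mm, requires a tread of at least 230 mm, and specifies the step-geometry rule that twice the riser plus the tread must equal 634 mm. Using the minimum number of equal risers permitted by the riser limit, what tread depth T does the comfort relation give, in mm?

288 mm

⌈2249/183⌉ = 13 risers.
Riser R = 2249 / 13 = 173 mm, within the 183 mm limit.
T = 634 − 2·173 = 288 mm, which satisfies the 230 mm minimum.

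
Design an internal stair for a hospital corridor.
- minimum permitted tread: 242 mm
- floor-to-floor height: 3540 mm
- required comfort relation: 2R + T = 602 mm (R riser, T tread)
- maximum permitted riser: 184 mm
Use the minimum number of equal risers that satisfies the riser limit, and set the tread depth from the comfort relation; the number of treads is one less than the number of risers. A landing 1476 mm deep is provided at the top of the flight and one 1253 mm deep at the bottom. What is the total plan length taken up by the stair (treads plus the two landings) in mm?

⌈3540/184⌉ = 20 risers.
Riser R = 3540 / 20 = 177 mm, within the 184 mm limit.
T = 602 − 2·177 = 248 mm, which satisfies the 242 mm minimum.
Going = (20 − 1) × 248 = 4712 mm.
Enclosure = 4712 + 1476 + 1253 = 7441 mm.

7441 mm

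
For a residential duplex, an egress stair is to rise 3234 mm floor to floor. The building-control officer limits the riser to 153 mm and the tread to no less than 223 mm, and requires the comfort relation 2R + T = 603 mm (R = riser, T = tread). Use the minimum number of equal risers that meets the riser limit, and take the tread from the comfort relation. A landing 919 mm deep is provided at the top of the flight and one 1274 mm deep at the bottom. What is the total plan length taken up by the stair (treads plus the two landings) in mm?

⌈3234/153⌉ = 22 risers.
Riser R = 3234 / 22 = 147 mm, within the 153 mm limit.
From 2R + T = 603: T = 603 − 294 = 309 mm.
22 risers give 21 treads; going = 21 × 309 = 6489 mm.
Enclosure = 6489 + 919 + 1274 = 8682 mm.

8682 mm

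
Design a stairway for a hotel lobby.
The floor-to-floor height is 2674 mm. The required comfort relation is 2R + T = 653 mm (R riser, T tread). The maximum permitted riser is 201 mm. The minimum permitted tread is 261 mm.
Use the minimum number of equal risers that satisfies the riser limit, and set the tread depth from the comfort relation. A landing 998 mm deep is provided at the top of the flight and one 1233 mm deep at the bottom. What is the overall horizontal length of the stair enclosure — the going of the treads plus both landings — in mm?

2674 / 201 = 13.30, so 14 risers are needed.
R = 2674 ÷ 14 = 191 mm.
From 2R + T = 653: T = 653 − 382 = 271 mm.
Going = (14 − 1) × 271 = 3523 mm.
Add landings: 3523 + 998 + 1233 = 5754 mm.

5754 mm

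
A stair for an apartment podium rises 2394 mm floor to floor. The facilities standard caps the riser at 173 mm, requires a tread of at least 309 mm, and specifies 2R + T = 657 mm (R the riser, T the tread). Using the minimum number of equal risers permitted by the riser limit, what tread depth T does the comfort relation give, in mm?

⌈2394/173⌉ = 14 risers.
Each riser is 2394/14 = 171 mm (≤ 173 mm).
Tread T = 657 − 2 × 171 = 315 mm (≥ 309 mm).

315 mm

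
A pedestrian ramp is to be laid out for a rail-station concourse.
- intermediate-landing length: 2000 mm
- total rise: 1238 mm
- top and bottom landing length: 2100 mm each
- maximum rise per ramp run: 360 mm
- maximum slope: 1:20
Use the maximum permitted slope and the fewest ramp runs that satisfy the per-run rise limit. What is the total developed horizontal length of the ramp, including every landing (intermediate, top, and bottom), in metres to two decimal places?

34.96 m

⌈1238/360⌉ = 4 ramp runs. That means 3 intermediate landings.
Horizontal run for 1238 mm of rise at 1:20 is 1238 × 20 = 24760 mm.
3 intermediate landings contribute 3 × 2000 = 6000 mm.
Top and bottom landings: 2 × 2100 = 4200 mm.
Total = 24760 + 6000 + 4200 = 34960 mm.
= 34.96 m.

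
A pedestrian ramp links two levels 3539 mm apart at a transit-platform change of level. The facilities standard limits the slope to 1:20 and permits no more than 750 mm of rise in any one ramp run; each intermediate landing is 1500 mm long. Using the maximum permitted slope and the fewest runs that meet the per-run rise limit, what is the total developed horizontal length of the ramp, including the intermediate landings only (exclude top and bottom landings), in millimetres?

3539 / 750 = 4.72, so 5 ramp runs are needed. That means 4 intermediate landings.
Ramp run (horizontal) at 1:20: 3539 × 20 = 70780 mm.
Intermediate landings: 4 × 1500 = 6000 mm.
Developed length = 70780 + 6000 = 76780 mm.

76780 mm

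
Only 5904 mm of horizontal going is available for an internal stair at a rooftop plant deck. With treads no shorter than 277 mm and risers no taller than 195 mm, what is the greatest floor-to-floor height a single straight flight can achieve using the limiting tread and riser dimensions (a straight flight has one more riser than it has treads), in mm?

Treads that fit: ⌊5904 / 277⌋ = 21.
Risers = treads + 1 = 22.
Maximum height = 22 × 195 = 4290 mm.

4290 mm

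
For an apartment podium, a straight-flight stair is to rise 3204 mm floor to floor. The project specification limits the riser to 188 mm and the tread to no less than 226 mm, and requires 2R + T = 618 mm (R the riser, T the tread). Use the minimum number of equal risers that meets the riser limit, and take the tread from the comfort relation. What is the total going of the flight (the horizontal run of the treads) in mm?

⌈3204/188⌉ = 18 risers.
Riser R = 3204 / 18 = 178 mm, within the 188 mm limit.
From 2R + T = 618: T = 618 − 356 = 262 mm.
Going = (18 − 1) × 262 = 4454 mm.

4454 mm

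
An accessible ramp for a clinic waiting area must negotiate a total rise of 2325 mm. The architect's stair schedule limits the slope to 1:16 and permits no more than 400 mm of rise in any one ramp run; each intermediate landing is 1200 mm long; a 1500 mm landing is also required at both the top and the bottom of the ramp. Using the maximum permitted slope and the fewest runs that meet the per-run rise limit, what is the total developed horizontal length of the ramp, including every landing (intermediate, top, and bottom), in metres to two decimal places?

46.20 m

2325 / 400 = 5.81, so 6 ramp runs are needed. That means 5 intermediate landings.
Ramp run (horizontal) at 1:16: 2325 × 16 = 37200 mm.
Intermediate landings: 5 × 1200 = 6000 mm.
Top and bottom landings: 2 × 1500 = 3000 mm.
Total = 37200 + 6000 + 3000 = 46200 mm.
= 46.20 m.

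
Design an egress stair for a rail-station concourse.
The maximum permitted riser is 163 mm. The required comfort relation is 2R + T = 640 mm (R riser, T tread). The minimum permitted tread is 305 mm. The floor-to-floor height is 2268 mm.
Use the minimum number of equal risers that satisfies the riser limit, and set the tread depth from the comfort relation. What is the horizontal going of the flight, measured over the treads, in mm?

⌈2268/163⌉ = 14 risers.
R = 2268 ÷ 14 = 162 mm.
From 2R + T = 640: T = 640 − 324 = 316 mm.
14 risers give 13 treads; going = 13 × 316 = 4108 mm.

4108 mm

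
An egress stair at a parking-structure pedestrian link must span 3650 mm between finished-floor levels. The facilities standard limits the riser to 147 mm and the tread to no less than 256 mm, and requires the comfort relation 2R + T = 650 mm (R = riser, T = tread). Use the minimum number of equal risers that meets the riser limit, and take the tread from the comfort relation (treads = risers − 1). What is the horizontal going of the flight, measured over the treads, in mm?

8592 mm

3650 / 147 = 24.830 → round up to 25 risers.
R = 3650 ÷ 25 = 146 mm.
Tread T = 650 − 2 × 146 = 358 mm (≥ 256 mm).
25 risers give 24 treads; going = 24 × 358 = 8592 mm.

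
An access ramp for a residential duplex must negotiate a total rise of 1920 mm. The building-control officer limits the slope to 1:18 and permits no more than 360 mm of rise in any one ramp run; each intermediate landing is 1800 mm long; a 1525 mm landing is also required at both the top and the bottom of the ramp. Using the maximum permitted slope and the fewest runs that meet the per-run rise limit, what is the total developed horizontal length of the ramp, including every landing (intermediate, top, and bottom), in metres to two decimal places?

46.61 m

1920 / 360 = 5.333 → round up to 6 ramp runs. That means 5 intermediate landings.
Horizontal run for 1920 mm of rise at 1:18 is 1920 × 18 = 34560 mm.
5 intermediate landings contribute 5 × 1800 = 9000 mm.
Top and bottom landings: 2 × 1525 = 3050 mm.
Total = 34560 + 9000 + 3050 = 46610 mm.
= 46.61 m.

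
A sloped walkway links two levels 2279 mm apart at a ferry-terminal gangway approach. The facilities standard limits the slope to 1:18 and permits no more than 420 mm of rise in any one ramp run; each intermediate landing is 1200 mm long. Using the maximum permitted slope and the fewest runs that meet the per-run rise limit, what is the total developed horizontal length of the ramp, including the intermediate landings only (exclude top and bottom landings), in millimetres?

2279 / 420 = 5.43, so 6 ramp runs are needed. That means 5 intermediate landings.
Horizontal run for 2279 mm of rise at 1:18 is 2279 × 18 = 41022 mm.
5 intermediate landings contribute 5 × 1200 = 6000 mm.
Total developed length = 41022 + 6000 = 47022 mm.

47022 mm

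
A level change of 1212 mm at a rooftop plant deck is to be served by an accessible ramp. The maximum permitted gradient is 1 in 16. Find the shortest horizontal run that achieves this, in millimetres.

19392 mm

At 1:16 the run is 16 × 1212 = 19392 mm.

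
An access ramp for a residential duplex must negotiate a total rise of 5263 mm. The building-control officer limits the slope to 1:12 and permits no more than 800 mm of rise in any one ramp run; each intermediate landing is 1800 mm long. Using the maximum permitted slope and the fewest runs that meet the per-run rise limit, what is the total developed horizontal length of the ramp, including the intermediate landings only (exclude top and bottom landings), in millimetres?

73956 mm

5263 / 800 = 6.579 → round up to 7 ramp runs. That means 6 intermediate landings.
Ramp run (horizontal) at 1:12: 5263 × 12 = 63156 mm.
6 intermediate landings contribute 6 × 1800 = 10800 mm.
Total developed length = 63156 + 10800 = 73956 mm.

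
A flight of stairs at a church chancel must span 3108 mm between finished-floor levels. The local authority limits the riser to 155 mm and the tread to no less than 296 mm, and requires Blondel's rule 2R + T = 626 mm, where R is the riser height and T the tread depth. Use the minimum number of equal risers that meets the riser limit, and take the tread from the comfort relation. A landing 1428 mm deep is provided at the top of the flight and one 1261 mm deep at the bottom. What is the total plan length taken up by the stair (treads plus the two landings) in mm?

9289 mm

At most 155 each: 3108/155 = 20.05, giving 21 risers.
Each riser is 3108/21 = 148 mm (≤ 155 mm).
Tread T = 626 − 2 × 148 = 330 mm (≥ 296 mm).
Going = (21 − 1) × 330 = 6600 mm.
Add landings: 6600 + 1428 + 1261 = 9289 mm.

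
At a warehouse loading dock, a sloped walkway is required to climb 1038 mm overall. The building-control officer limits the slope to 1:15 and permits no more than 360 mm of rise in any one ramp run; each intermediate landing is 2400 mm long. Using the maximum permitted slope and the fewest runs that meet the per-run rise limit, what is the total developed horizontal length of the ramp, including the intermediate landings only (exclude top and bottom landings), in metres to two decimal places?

1038 / 360 = 2.883 → round up to 3 ramp runs. That means 2 intermediate landings.
Ramp run (horizontal) at 1:15: 1038 × 15 = 15570 mm.
2 intermediate landings contribute 2 × 2400 = 4800 mm.
Developed length = 15570 + 4800 = 20370 mm.
= 20.37 m.

20.37 m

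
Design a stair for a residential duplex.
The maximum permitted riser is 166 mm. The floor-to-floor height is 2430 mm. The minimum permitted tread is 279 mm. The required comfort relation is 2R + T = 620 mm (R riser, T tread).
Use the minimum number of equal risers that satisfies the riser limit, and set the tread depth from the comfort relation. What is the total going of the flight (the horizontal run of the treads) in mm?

4144 mm

⌈2430/166⌉ = 15 risers.
Riser R = 2430 / 15 = 162 mm, within the 166 mm limit.
T = 620 − 2·162 = 296 mm, which satisfies the 279 mm minimum.
Going = (15 − 1) × 296 = 4144 mm.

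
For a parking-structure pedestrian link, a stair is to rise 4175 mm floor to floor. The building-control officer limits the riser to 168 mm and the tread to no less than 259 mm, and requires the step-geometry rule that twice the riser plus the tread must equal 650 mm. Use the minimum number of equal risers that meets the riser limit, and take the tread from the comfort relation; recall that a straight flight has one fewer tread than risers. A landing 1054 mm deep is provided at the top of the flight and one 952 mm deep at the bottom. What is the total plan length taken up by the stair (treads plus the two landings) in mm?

9590 mm

4175 / 168 = 24.85, so 25 risers are needed.
Riser R = 4175 / 25 = 167 mm, within the 168 mm limit.
Tread T = 650 − 2 × 167 = 316 mm (≥ 259 mm).
Going = (25 − 1) × 316 = 7584 mm.
Enclosure = 7584 + 1054 + 952 = 9590 mm.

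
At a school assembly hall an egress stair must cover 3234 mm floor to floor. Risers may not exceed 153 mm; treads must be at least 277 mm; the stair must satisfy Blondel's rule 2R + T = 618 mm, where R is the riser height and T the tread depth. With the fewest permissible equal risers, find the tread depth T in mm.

At most 153 each: 3234/153 = 21.14, giving 22 risers.
Riser R = 3234 / 22 = 147 mm, within the 153 mm limit.
T = 618 − 2·147 = 324 mm, which satisfies the 277 mm minimum.

324 mm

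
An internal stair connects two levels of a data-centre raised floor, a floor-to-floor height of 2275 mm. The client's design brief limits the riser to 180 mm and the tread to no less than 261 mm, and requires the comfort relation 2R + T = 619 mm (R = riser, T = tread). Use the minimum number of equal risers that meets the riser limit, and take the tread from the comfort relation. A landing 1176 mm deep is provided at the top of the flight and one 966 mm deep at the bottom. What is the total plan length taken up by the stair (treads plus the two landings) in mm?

⌈2275/180⌉ = 13 risers.
Each riser is 2275/13 = 175 mm (≤ 180 mm).
Tread T = 619 − 2 × 175 = 269 mm (≥ 261 mm).
Going = (13 − 1) × 269 = 3228 mm.
Enclosure = 3228 + 1176 + 966 = 5370 mm.

5370 mm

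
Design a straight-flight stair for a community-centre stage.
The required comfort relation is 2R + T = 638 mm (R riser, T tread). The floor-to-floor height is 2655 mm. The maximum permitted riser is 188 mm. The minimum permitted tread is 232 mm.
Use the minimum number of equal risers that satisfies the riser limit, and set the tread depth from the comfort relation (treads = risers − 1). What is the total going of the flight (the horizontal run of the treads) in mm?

3976 mm

At most 188 each: 2655/188 = 14.12, giving 15 risers.
Riser R = 2655 / 15 = 177 mm, within the 188 mm limit.
Tread T = 638 − 2 × 177 = 284 mm (≥ 232 mm).
Treads = 15 − 1 = 14; going = 14 × 284 = 3976 mm.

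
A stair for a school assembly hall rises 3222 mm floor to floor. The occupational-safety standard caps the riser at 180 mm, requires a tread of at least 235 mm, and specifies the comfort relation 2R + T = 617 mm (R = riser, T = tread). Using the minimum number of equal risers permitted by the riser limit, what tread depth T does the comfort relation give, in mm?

259 mm

3222 / 180 = 17.90, so 18 risers are needed.
Riser R = 3222 / 18 = 179 mm, within the 180 mm limit.
From 2R + T = 617: T = 617 − 358 = 259 mm.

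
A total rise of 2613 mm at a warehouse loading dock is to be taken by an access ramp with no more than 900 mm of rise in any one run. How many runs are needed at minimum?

3 runs

2613 / 900 = 2.903 → round up to 3 ramp runs.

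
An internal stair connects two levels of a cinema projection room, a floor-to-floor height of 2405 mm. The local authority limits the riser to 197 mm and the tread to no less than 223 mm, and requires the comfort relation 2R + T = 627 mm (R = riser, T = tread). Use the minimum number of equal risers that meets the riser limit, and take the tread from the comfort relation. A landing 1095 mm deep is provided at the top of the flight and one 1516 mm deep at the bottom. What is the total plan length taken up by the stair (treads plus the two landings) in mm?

5695 mm

At most 197 each: 2405/197 = 12.21, giving 13 risers.
R = 2405 ÷ 13 = 185 mm.
From 2R + T = 627: T = 627 − 370 = 257 mm.
13 risers give 12 treads; going = 12 × 257 = 3084 mm.
Enclosure = 3084 + 1095 + 1516 = 5695 mm.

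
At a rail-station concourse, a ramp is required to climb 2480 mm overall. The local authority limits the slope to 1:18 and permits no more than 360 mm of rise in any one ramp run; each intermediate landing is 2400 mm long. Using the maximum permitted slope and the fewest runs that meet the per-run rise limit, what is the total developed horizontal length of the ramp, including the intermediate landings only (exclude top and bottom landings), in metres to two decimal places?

At most 360 each: 2480/360 = 6.89, giving 7 ramp runs. That means 6 intermediate landings.
Horizontal run for 2480 mm of rise at 1:18 is 2480 × 18 = 44640 mm.
Intermediate landings: 6 × 2400 = 14400 mm.
Developed length = 44640 + 14400 = 59040 mm.
= 59.04 m.

59.04 m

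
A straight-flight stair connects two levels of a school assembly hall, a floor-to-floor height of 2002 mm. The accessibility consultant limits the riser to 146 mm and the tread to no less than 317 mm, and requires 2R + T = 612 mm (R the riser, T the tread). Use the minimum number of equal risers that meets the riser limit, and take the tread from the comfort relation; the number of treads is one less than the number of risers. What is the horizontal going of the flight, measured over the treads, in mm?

4238 mm

2002 / 146 = 13.712 → round up to 14 risers.
Each riser is 2002/14 = 143 mm (≤ 146 mm).
From 2R + T = 612: T = 612 − 286 = 326 mm.
Treads = 14 − 1 = 13; going = 13 × 326 = 4238 mm.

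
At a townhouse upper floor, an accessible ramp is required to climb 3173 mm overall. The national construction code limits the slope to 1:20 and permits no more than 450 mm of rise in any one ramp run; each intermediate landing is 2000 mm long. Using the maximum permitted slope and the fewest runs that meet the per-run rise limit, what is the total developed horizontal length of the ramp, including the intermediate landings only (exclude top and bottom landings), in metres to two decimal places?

77.46 m

3173 / 450 = 7.05, so 8 ramp runs are needed. That means 7 intermediate landings.
Ramp run (horizontal) at 1:20: 3173 × 20 = 63460 mm.
Intermediate landings: 7 × 2000 = 14000 mm.
Total developed length = 63460 + 14000 = 77460 mm.
= 77.46 m.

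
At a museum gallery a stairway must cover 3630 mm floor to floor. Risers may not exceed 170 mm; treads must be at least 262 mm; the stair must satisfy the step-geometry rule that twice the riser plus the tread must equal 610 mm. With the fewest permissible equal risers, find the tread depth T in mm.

280 mm

3630 / 170 = 21.35, so 22 risers are needed.
Each riser is 3630/22 = 165 mm (≤ 170 mm).
T = 610 − 2·165 = 280 mm, which satisfies the 262 mm minimum.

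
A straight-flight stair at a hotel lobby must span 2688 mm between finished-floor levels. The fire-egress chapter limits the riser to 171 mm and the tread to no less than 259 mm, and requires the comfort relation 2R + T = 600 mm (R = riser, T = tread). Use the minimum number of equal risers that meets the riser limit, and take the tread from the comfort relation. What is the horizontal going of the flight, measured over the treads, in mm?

3960 mm

⌈2688/171⌉ = 16 risers.
Each riser is 2688/16 = 168 mm (≤ 171 mm).
From 2R + T = 600: T = 600 − 336 = 264 mm.
Going = (16 − 1) × 264 = 3960 mm.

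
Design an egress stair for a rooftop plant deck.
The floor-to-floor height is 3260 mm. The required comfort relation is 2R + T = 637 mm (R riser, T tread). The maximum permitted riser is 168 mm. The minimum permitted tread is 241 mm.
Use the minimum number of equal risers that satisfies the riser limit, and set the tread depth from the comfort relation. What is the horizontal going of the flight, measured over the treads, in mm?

At most 168 each: 3260/168 = 19.40, giving 20 risers.
Each riser is 3260/20 = 163 mm (≤ 168 mm).
From 2R + T = 637: T = 637 − 326 = 311 mm.
Going = (20 − 1) × 311 = 5909 mm.

5909 mm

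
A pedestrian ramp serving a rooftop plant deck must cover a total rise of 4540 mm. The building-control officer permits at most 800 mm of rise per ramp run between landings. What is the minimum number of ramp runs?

6 runs

⌈4540/800⌉ = 6 ramp runs.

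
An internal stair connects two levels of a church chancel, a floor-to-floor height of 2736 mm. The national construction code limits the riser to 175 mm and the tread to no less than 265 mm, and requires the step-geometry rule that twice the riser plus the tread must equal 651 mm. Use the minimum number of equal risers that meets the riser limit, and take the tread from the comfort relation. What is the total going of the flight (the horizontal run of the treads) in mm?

4635 mm

⌈2736/175⌉ = 16 risers.
Each riser is 2736/16 = 171 mm (≤ 175 mm).
From 2R + T = 651: T = 651 − 342 = 309 mm.
Going = (16 − 1) × 309 = 4635 mm.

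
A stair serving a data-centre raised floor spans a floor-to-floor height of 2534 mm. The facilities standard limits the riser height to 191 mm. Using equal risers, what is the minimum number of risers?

2534 / 191 = 13.267 → round up to 14 risers.

14 risers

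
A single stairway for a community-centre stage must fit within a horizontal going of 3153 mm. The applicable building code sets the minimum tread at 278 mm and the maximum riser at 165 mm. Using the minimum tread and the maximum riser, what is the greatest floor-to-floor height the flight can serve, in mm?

Treads that fit: ⌊3153 / 278⌋ = 11.
Risers = treads + 1 = 12.
Maximum height = 12 × 165 = 1980 mm.

1980 mm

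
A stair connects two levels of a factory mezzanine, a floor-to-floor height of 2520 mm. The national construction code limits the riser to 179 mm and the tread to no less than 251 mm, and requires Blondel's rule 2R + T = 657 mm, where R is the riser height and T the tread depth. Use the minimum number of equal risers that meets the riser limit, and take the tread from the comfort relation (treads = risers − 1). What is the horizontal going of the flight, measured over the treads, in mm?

At most 179 each: 2520/179 = 14.08, giving 15 risers.
Each riser is 2520/15 = 168 mm (≤ 179 mm).
Tread T = 657 − 2 × 168 = 321 mm (≥ 251 mm).
Treads = 15 − 1 = 14; going = 14 × 321 = 4494 mm.

4494 mm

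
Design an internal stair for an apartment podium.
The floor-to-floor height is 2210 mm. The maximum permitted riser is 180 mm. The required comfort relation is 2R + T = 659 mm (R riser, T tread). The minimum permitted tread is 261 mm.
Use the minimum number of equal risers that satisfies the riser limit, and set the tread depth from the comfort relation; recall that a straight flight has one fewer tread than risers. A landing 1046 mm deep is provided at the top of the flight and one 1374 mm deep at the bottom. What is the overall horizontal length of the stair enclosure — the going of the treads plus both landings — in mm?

6248 mm

2210 / 180 = 12.278 → round up to 13 risers.
Each riser is 2210/13 = 170 mm (≤ 180 mm).
Tread T = 659 − 2 × 170 = 319 mm (≥ 261 mm).
Treads = 13 − 1 = 12; going = 12 × 319 = 3828 mm.
Enclosure = 3828 + 1046 + 1374 = 6248 mm.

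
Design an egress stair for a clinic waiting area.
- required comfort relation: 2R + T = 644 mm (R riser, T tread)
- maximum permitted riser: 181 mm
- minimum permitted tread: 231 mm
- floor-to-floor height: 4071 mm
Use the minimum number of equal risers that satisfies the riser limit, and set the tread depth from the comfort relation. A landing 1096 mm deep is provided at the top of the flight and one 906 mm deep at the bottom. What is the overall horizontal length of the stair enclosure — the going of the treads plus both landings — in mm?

8382 mm

4071 / 181 = 22.492 → round up to 23 risers.
Each riser is 4071/23 = 177 mm (≤ 181 mm).
From 2R + T = 644: T = 644 − 354 = 290 mm.
Treads = 23 − 1 = 22; going = 22 × 290 = 6380 mm.
Add landings: 6380 + 1096 + 906 = 8382 mm.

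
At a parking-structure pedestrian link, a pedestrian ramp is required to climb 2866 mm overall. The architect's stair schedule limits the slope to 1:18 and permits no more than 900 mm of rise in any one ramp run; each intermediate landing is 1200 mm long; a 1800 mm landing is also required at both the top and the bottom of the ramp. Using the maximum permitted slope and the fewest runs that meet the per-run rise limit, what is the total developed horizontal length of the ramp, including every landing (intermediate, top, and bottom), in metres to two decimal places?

58.79 m

At most 900 each: 2866/900 = 3.18, giving 4 ramp runs. That means 3 intermediate landings.
Horizontal run for 2866 mm of rise at 1:18 is 2866 × 18 = 51588 mm.
Intermediate landings: 3 × 1200 = 3600 mm.
Top and bottom landings: 2 × 1800 = 3600 mm.
Total = 51588 + 3600 + 3600 = 58788 mm.
= 58.79 m.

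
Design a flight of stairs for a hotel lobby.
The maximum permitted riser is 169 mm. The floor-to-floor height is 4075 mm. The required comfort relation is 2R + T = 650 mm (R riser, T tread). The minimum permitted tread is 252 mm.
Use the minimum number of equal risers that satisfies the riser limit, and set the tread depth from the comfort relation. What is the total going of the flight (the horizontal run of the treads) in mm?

7776 mm

At most 169 each: 4075/169 = 24.11, giving 25 risers.
R = 4075 ÷ 25 = 163 mm.
From 2R + T = 650: T = 650 − 326 = 324 mm.
25 risers give 24 treads; going = 24 × 324 = 7776 mm.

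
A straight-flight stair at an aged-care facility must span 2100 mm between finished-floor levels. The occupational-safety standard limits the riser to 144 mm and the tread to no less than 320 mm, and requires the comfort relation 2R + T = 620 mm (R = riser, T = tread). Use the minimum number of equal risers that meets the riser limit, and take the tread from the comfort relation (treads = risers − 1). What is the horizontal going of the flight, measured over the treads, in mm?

At most 144 each: 2100/144 = 14.58, giving 15 risers.
R = 2100 ÷ 15 = 140 mm.
Tread T = 620 − 2 × 140 = 340 mm (≥ 320 mm).
Treads = 15 − 1 = 14; going = 14 × 340 = 4760 mm.

4760 mm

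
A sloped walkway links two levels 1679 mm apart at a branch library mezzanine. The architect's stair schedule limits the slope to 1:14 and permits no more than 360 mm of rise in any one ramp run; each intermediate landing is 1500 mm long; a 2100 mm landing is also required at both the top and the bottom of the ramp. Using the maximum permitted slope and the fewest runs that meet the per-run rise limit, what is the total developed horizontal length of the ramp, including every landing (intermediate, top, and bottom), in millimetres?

33706 mm

At most 360 each: 1679/360 = 4.66, giving 5 ramp runs. That means 4 intermediate landings.
Horizontal run for 1679 mm of rise at 1:14 is 1679 × 14 = 23506 mm.
Intermediate landings: 4 × 1500 = 6000 mm.
Top and bottom landings: 2 × 2100 = 4200 mm.
Total = 23506 + 6000 + 4200 = 33706 mm.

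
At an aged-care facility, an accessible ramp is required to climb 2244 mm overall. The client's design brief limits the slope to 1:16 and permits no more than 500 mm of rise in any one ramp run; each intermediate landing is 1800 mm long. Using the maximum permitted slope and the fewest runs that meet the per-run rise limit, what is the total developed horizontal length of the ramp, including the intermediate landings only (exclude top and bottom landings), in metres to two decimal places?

At most 500 each: 2244/500 = 4.49, giving 5 ramp runs. That means 4 intermediate landings.
Horizontal run for 2244 mm of rise at 1:16 is 2244 × 16 = 35904 mm.
Intermediate landings: 4 × 1800 = 7200 mm.
Developed length = 35904 + 7200 = 43104 mm.
= 43.10 m.

43.10 m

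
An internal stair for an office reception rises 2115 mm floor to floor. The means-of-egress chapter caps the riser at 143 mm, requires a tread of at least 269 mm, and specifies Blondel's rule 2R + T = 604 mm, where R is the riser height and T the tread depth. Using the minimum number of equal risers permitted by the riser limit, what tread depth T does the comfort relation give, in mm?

2115 / 143 = 14.790 → round up to 15 risers.
Each riser is 2115/15 = 141 mm (≤ 143 mm).
Tread T = 604 − 2 × 141 = 322 mm (≥ 269 mm).

322 mm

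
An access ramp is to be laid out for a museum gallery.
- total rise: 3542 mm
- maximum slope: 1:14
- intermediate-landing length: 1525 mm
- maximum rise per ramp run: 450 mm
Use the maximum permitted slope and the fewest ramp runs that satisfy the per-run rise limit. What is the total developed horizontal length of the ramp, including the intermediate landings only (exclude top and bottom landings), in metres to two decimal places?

3542 / 450 = 7.871 → round up to 8 ramp runs. That means 7 intermediate landings.
Horizontal run for 3542 mm of rise at 1:14 is 3542 × 14 = 49588 mm.
Intermediate landings: 7 × 1525 = 10675 mm.
Developed length = 49588 + 10675 = 60263 mm.
= 60.26 m.

60.26 m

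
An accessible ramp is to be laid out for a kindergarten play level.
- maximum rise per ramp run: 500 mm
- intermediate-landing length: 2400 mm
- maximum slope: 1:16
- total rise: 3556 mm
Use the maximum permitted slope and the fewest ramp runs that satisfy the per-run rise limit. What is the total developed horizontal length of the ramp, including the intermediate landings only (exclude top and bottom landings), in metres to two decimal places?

73.70 m

3556 / 500 = 7.112 → round up to 8 ramp runs. That means 7 intermediate landings.
Horizontal run for 3556 mm of rise at 1:16 is 3556 × 16 = 56896 mm.
7 intermediate landings contribute 7 × 2400 = 16800 mm.
Total developed length = 56896 + 16800 = 73696 mm.
= 73.70 m.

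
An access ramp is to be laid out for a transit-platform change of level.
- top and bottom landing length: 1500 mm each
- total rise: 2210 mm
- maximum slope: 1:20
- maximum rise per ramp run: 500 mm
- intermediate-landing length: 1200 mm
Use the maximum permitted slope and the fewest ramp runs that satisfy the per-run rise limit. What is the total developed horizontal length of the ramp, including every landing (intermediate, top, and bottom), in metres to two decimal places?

52.00 m

2210 / 500 = 4.42, so 5 ramp runs are needed. That means 4 intermediate landings.
Horizontal run for 2210 mm of rise at 1:20 is 2210 × 20 = 44200 mm.
4 intermediate landings contribute 4 × 1200 = 4800 mm.
Top and bottom landings: 2 × 1500 = 3000 mm.
Total = 44200 + 4800 + 3000 = 52000 mm.
= 52.00 m.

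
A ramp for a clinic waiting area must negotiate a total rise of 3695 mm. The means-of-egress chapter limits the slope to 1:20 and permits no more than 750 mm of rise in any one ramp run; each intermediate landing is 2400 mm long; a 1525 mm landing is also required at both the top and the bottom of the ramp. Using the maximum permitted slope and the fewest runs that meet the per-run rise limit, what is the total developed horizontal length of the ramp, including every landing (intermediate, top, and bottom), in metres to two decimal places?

86.55 m

3695 / 750 = 4.927 → round up to 5 ramp runs. That means 4 intermediate landings.
Horizontal run for 3695 mm of rise at 1:20 is 3695 × 20 = 73900 mm.
Intermediate landings: 4 × 2400 = 9600 mm.
Top and bottom landings: 2 × 1525 = 3050 mm.
Total = 73900 + 9600 + 3050 = 86550 mm.
= 86.55 m.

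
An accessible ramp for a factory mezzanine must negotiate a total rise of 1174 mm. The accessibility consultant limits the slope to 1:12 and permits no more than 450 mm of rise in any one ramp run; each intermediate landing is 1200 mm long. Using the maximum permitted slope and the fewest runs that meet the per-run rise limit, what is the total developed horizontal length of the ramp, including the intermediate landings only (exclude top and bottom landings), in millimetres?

16488 mm

At most 450 each: 1174/450 = 2.61, giving 3 ramp runs. That means 2 intermediate landings.
Ramp run (horizontal) at 1:12: 1174 × 12 = 14088 mm.
Intermediate landings: 2 × 1200 = 2400 mm.
Developed length = 14088 + 2400 = 16488 mm.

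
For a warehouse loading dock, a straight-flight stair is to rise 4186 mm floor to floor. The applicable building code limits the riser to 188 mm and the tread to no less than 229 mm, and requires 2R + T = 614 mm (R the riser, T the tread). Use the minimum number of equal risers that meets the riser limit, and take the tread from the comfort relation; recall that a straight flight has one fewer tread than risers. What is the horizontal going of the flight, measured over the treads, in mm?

5500 mm

4186 / 188 = 22.266 → round up to 23 risers.
Each riser is 4186/23 = 182 mm (≤ 188 mm).
Tread T = 614 − 2 × 182 = 250 mm (≥ 229 mm).
23 risers give 22 treads; going = 22 × 250 = 5500 mm.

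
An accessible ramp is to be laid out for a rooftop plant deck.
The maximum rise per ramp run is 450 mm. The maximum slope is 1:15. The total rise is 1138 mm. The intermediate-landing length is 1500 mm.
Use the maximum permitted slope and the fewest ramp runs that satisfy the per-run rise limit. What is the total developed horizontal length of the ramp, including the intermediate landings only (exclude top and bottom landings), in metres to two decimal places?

At most 450 each: 1138/450 = 2.53, giving 3 ramp runs. That means 2 intermediate landings.
Ramp run (horizontal) at 1:15: 1138 × 15 = 17070 mm.
Intermediate landings: 2 × 1500 = 3000 mm.
Developed length = 17070 + 3000 = 20070 mm.
= 20.07 m.

20.07 m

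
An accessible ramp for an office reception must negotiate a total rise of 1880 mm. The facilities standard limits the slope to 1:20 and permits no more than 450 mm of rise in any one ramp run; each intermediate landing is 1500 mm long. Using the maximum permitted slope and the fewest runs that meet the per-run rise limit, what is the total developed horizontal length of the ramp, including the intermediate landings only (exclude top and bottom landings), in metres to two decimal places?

1880 / 450 = 4.178 → round up to 5 ramp runs. That means 4 intermediate landings.
Horizontal run for 1880 mm of rise at 1:20 is 1880 × 20 = 37600 mm.
Intermediate landings: 4 × 1500 = 6000 mm.
Developed length = 37600 + 6000 = 43600 mm.
= 43.60 m.

43.60 m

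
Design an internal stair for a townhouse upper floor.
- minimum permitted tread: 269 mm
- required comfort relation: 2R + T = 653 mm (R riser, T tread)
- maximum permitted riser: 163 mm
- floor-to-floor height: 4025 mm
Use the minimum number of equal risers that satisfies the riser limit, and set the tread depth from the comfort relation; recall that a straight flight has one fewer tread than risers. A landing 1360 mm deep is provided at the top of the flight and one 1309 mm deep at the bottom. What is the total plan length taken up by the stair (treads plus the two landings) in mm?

4025 / 163 = 24.69, so 25 risers are needed.
Riser R = 4025 / 25 = 161 mm, within the 163 mm limit.
Tread T = 653 − 2 × 161 = 331 mm (≥ 269 mm).
25 risers give 24 treads; going = 24 × 331 = 7944 mm.
Enclosure = 7944 + 1360 + 1309 = 10613 mm.

10613 mm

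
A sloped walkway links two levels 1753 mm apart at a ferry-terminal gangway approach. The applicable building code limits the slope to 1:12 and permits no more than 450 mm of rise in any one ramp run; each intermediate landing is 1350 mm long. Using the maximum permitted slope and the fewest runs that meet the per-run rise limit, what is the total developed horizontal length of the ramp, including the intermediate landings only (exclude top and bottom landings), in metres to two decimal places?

25.09 m

1753 / 450 = 3.90, so 4 ramp runs are needed. That means 3 intermediate landings.
Ramp run (horizontal) at 1:12: 1753 × 12 = 21036 mm.
3 intermediate landings contribute 3 × 1350 = 4050 mm.
Total developed length = 21036 + 4050 = 25086 mm.
= 25.09 m.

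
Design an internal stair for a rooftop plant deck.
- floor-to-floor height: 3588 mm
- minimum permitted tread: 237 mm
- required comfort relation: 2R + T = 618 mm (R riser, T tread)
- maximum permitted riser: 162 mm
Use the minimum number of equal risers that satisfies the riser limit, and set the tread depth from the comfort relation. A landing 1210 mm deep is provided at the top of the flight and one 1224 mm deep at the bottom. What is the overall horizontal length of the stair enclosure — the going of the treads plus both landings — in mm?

3588 / 162 = 22.148 → round up to 23 risers.
R = 3588 ÷ 23 = 156 mm.
Tread T = 618 − 2 × 156 = 306 mm (≥ 237 mm).
Going = (23 − 1) × 306 = 6732 mm.
Add landings: 6732 + 1210 + 1224 = 9166 mm.

9166 mm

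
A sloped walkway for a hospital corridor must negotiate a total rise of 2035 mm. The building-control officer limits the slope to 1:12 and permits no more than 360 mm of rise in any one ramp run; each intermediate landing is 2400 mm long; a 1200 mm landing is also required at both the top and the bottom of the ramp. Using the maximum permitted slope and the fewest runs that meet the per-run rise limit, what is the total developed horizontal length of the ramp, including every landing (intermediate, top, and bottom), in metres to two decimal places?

At most 360 each: 2035/360 = 5.65, giving 6 ramp runs. That means 5 intermediate landings.
Ramp run (horizontal) at 1:12: 2035 × 12 = 24420 mm.
Intermediate landings: 5 × 2400 = 12000 mm.
Top and bottom landings: 2 × 1200 = 2400 mm.
Total = 24420 + 12000 + 2400 = 38820 mm.
= 38.82 m.

38.82 m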